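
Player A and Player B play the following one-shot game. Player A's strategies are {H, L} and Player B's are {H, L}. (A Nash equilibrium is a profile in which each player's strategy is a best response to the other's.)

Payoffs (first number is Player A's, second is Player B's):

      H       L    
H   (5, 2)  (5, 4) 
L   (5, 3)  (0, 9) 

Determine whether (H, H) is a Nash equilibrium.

No

At (H, H), Player A earns 5; switching to L would give 5, so Player A has no profitable deviation.
Player B earns 2; switching to L would give 4, so Player B would deviate.
Since at least one player can profitably deviate, this is not a Nash equilibrium.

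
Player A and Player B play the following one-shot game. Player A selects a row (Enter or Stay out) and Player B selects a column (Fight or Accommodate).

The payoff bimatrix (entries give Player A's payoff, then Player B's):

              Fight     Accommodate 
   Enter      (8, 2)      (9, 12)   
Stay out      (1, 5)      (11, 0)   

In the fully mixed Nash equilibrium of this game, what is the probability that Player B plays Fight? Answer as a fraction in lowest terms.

Let q be the probability that Player B plays Fight. In a completely mixed equilibrium, Player A must be indifferent between Enter and Stay out.
Player A's expected payoff from Enter is 8q + 9(1−q); from Stay out it is q + 11(1−q).
Setting these equal: −q + 9 = −10q + 11, so q = 2/9.

2/9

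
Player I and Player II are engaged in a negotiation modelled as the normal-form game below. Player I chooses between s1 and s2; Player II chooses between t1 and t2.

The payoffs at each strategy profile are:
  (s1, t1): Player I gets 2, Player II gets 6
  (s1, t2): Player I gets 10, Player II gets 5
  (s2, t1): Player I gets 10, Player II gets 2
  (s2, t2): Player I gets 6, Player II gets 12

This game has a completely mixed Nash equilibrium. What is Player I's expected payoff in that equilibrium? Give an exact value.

22/3

First find y, the probability Player II plays t1, from Player I's indifference between s1 and s2: 2y + 10(1−y) = 10y + 6(1−y), giving y = 1/3.
Since Player I is indifferent in equilibrium, Player I's expected payoff equals the payoff from either row against (1/3, 2/3). Using s1: 2(1/3) + 10(2/3) = 22/3.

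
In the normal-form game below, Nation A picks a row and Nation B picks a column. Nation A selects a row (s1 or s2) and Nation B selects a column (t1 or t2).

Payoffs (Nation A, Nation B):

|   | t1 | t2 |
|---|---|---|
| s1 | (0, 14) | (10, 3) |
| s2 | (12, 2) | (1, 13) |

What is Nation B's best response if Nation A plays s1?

Against s1, Nation B earns 14 from t1 and 3 from t2.
So t1 is the best response.

t1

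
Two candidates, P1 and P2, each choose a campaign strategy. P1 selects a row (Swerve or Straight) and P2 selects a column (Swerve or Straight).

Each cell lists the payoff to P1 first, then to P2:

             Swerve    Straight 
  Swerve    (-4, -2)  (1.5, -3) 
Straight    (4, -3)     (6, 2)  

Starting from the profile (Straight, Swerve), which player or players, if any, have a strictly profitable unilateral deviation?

P2

P1 at (Straight, Swerve) earns 4; deviating to Swerve yields -4 — not better.
P2 earns -3; deviating to Straight yields 2 — a strict improvement.
Only P2 has a strictly profitable deviation.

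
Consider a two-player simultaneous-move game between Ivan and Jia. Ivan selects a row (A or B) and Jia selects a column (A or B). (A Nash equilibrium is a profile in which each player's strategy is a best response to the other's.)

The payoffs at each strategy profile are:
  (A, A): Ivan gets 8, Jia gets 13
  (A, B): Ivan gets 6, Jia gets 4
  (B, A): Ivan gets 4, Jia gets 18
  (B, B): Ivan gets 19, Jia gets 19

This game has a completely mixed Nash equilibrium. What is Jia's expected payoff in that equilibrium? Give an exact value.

35/2

First find x, the probability Ivan plays A, from Jia's indifference between A and B: 13x + 18(1−x) = 4x + 19(1−x), giving x = 1/10.
Since Jia is indifferent in equilibrium, Jia's expected payoff equals the payoff from either column against (1/10, 9/10). Using A: 13(1/10) + 18(9/10) = 35/2.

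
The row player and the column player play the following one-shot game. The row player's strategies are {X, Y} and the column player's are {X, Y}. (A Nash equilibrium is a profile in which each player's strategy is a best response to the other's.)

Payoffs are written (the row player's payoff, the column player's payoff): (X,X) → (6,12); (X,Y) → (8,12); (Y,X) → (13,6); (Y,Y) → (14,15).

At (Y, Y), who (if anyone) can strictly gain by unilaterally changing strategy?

Neither

The row player at (Y, Y) earns 14; deviating to X yields 8 — not better.
The column player earns 15; deviating to X yields 6 — not better.
Neither player can strictly improve; the profile is a Nash equilibrium.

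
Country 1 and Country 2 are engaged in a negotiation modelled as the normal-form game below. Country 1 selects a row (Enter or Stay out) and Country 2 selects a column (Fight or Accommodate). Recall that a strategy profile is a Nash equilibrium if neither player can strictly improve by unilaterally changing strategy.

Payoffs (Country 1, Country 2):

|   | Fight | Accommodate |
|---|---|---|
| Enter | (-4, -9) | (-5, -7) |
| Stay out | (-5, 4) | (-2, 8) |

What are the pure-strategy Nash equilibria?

(Stay out, Accommodate)

(Enter, Fight): Country 2 prefers Accommodate (-7 > -9) — not an equilibrium.
(Enter, Accommodate): Country 1 prefers Stay out (-2 > -5) — not an equilibrium.
(Stay out, Fight): Country 1 prefers Enter (-4 > -5); Country 2 prefers Accommodate (8 > 4) — not an equilibrium.
(Stay out, Accommodate): Country 1 gets -2 ≥ -5 from Enter, and Country 2 gets 8 ≥ 4 from Fight — Nash equilibrium.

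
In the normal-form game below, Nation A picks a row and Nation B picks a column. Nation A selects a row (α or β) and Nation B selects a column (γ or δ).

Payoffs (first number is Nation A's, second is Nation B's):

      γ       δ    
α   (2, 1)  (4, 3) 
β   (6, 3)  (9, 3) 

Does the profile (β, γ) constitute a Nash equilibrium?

Yes

At (β, γ), Nation A earns 6; switching to α would give 2, so Nation A has no profitable deviation.
Nation B earns 3; switching to δ would give 3, so Nation B has no profitable deviation.
Neither player can gain by a unilateral deviation, so this profile is a Nash equilibrium.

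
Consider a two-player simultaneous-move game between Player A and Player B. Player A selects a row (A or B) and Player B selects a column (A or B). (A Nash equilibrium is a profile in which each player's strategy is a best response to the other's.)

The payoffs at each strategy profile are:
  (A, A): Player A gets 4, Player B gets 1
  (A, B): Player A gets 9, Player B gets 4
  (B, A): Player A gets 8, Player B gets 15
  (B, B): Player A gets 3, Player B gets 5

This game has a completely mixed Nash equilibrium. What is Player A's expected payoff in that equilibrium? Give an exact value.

6

First find y, the probability Player B plays A, from Player A's indifference between A and B: 4y + 9(1−y) = 8y + 3(1−y), giving y = 3/5.
Since Player A is indifferent in equilibrium, Player A's expected payoff equals the payoff from either row against (3/5, 2/5). Using A: 4(3/5) + 9(2/5) = 6.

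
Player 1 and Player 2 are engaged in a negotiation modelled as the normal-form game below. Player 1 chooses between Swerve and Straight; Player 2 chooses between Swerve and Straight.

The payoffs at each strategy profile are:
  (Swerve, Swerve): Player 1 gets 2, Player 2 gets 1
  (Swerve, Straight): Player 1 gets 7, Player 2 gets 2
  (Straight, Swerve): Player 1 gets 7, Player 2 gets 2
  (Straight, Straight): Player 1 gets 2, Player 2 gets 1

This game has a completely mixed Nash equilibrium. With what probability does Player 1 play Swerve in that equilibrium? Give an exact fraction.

1/2

Let r be the probability that Player 1 plays Swerve. In a completely mixed equilibrium, Player 2 must be indifferent between Swerve and Straight.
Player 2's expected payoff from Swerve is r + 2(1−r); from Straight it is 2r + (1−r).
Setting these equal: −r + 2 = r + 1, so r = 1/2.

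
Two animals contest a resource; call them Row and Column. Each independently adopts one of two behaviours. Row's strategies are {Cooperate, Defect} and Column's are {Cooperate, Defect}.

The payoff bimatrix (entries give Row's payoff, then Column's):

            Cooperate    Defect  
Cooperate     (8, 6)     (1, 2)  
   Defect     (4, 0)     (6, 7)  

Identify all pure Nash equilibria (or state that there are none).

(Cooperate, Cooperate) and (Defect, Defect)

(Cooperate, Cooperate): Row gets 8 ≥ 4 from Defect, and Column gets 6 ≥ 2 from Defect — Nash equilibrium.
(Cooperate, Defect): Row prefers Defect (6 > 1); Column prefers Cooperate (6 > 2) — not an equilibrium.
(Defect, Cooperate): Row prefers Cooperate (8 > 4); Column prefers Defect (7 > 0) — not an equilibrium.
(Defect, Defect): Row gets 6 ≥ 1 from Cooperate, and Column gets 7 ≥ 0 from Cooperate — Nash equilibrium.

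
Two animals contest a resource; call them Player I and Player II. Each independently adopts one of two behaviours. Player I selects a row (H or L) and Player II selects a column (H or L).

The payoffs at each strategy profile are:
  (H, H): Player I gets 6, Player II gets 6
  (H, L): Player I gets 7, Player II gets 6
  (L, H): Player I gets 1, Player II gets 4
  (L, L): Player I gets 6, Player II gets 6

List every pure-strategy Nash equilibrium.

(H, H): Player I gets 6 ≥ 1 from L, and Player II gets 6 ≥ 6 from L — Nash equilibrium.
(H, L): Player I gets 7 ≥ 6 from L, and Player II gets 6 ≥ 6 from H — Nash equilibrium.
(L, H): Player I prefers H (6 > 1); Player II prefers L (6 > 4) — not an equilibrium.
(L, L): Player I prefers H (7 > 6) — not an equilibrium.

(H, H) and (H, L)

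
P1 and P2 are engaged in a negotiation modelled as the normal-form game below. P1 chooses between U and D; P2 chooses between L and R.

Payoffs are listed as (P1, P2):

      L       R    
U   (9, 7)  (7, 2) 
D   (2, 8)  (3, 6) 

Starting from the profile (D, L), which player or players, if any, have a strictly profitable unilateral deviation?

P1

P1 at (D, L) earns 2; deviating to U yields 9 — a strict improvement.
P2 earns 8; deviating to R yields 6 — not better.
Only P1 has a strictly profitable deviation.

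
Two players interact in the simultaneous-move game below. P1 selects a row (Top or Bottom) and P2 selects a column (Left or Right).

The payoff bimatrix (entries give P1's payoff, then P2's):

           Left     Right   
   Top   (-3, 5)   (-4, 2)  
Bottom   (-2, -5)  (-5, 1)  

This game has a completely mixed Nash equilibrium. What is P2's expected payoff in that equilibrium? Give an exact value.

First find x, the probability P1 plays Top, from P2's indifference between Left and Right: 5x − 5(1−x) = 2x + (1−x), giving x = 2/3.
Since P2 is indifferent in equilibrium, P2's expected payoff equals the payoff from either column against (2/3, 1/3). Using Left: 5(2/3) − 5(1/3) = 5/3.

5/3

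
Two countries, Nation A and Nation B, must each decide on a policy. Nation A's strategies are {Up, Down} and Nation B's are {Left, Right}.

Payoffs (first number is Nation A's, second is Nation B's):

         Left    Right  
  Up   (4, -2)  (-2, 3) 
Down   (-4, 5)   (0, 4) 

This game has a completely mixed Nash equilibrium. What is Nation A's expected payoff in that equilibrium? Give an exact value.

First find y, the probability Nation B plays Left, from Nation A's indifference between Up and Down: 4y − 2(1−y) = −4y, giving y = 1/5.
Since Nation A is indifferent in equilibrium, Nation A's expected payoff equals the payoff from either row against (1/5, 4/5). Using Up: 4(1/5) − 2(4/5) = -4/5.

-4/5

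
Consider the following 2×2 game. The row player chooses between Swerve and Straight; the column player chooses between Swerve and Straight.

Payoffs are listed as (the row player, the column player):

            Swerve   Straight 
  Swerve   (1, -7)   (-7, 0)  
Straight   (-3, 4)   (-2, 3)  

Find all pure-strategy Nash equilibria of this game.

(Swerve, Swerve): the column player prefers Straight (0 > -7) — not an equilibrium.
(Swerve, Straight): the row player prefers Straight (-2 > -7) — not an equilibrium.
(Straight, Swerve): the row player prefers Swerve (1 > -3) — not an equilibrium.
(Straight, Straight): the column player prefers Swerve (4 > 3) — not an equilibrium.

none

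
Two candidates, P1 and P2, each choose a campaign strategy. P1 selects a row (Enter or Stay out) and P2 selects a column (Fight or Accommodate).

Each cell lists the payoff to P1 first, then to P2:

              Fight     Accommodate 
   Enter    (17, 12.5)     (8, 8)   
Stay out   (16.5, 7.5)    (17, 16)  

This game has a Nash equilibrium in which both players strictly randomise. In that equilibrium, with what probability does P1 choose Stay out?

9/26

Let x be the probability that P1 plays Enter. In a completely mixed equilibrium, P2 must be indifferent between Fight and Accommodate.
P2's expected payoff from Fight is 12.5x + 7.5(1−x); from Accommodate it is 8x + 16(1−x).
Setting these equal: 5x + 7.5 = −8x + 16, so x = 17/26.
Therefore P1 plays Stay out with probability 1 − 17/26 = 9/26.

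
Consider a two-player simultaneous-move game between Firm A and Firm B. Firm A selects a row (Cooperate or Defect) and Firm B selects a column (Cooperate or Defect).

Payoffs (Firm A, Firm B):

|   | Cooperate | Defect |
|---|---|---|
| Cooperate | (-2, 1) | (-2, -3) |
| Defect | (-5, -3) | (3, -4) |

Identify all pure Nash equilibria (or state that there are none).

(Cooperate, Cooperate): Firm A gets -2 ≥ -5 from Defect, and Firm B gets 1 ≥ -3 from Defect — Nash equilibrium.
(Cooperate, Defect): Firm A prefers Defect (3 > -2); Firm B prefers Cooperate (1 > -3) — not an equilibrium.
(Defect, Cooperate): Firm A prefers Cooperate (-2 > -5) — not an equilibrium.
(Defect, Defect): Firm B prefers Cooperate (-3 > -4) — not an equilibrium.

(Cooperate, Cooperate)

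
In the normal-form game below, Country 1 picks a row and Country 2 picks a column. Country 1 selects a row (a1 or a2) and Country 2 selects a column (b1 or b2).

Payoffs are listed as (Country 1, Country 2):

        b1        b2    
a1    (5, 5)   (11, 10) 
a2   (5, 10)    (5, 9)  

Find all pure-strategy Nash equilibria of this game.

(a1, b1): Country 2 prefers b2 (10 > 5) — not an equilibrium.
(a1, b2): Country 1 gets 11 ≥ 5 from a2, and Country 2 gets 10 ≥ 5 from b1 — Nash equilibrium.
(a2, b1): Country 1 gets 5 ≥ 5 from a1, and Country 2 gets 10 ≥ 9 from b2 — Nash equilibrium.
(a2, b2): Country 1 prefers a1 (11 > 5); Country 2 prefers b1 (10 > 9) — not an equilibrium.

(a1, b2) and (a2, b1)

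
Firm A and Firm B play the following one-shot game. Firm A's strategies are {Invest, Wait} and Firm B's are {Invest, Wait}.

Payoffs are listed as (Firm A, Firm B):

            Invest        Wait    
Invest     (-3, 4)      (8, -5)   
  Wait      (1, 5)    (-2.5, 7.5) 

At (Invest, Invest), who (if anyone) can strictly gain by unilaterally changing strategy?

Firm A at (Invest, Invest) earns -3; deviating to Wait yields 1 — a strict improvement.
Firm B earns 4; deviating to Wait yields -5 — not better.
Only Firm A has a strictly profitable deviation.

Firm A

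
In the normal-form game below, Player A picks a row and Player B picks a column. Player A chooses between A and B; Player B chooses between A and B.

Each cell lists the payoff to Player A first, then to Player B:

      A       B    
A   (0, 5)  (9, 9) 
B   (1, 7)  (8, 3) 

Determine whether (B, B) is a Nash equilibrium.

At (B, B), Player A earns 8; switching to A would give 9, so Player A would deviate.
Player B earns 3; switching to A would give 7, so Player B would deviate.
Since at least one player can profitably deviate, this is not a Nash equilibrium.

No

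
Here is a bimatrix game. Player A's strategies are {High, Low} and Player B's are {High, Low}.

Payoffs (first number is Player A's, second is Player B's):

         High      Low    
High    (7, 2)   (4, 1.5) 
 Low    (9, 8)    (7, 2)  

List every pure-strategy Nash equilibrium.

(High, High): Player A prefers Low (9 > 7) — not an equilibrium.
(High, Low): Player A prefers Low (7 > 4); Player B prefers High (2 > 1.5) — not an equilibrium.
(Low, High): Player A gets 9 ≥ 7 from High, and Player B gets 8 ≥ 2 from Low — Nash equilibrium.
(Low, Low): Player B prefers High (8 > 2) — not an equilibrium.

(Low, High)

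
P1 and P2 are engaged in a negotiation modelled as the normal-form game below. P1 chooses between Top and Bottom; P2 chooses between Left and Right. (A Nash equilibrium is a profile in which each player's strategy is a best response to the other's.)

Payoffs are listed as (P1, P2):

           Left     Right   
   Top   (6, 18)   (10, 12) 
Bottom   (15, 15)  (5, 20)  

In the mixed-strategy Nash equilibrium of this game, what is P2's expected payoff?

180/11

First find p, the probability P1 plays Top, from P2's indifference between Left and Right: 18p + 15(1−p) = 12p + 20(1−p), giving p = 5/11.
Since P2 is indifferent in equilibrium, P2's expected payoff equals the payoff from either column against (5/11, 6/11). Using Left: 18(5/11) + 15(6/11) = 180/11.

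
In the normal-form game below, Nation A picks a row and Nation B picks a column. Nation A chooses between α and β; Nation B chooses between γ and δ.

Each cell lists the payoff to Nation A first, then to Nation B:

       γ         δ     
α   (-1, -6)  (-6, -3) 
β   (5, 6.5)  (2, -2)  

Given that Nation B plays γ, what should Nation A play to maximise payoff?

Against γ, Nation A earns -1 from α and 5 from β.
So β is the best response.

β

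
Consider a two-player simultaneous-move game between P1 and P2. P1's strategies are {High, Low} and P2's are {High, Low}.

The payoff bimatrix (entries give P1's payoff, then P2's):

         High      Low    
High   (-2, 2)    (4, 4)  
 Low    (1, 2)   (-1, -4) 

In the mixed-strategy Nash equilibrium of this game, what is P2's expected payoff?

First find p, the probability P1 plays High, from P2's indifference between High and Low: 2p + 2(1−p) = 4p − 4(1−p), giving p = 3/4.
Since P2 is indifferent in equilibrium, P2's expected payoff equals the payoff from either column against (3/4, 1/4). Using High: 2(3/4) + 2(1/4) = 2.

2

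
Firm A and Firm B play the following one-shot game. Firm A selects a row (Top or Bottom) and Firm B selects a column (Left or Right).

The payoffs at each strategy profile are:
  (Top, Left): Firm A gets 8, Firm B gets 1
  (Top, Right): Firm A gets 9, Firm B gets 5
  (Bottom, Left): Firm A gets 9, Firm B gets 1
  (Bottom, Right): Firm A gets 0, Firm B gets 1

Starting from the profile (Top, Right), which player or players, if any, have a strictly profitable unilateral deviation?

Firm A at (Top, Right) earns 9; deviating to Bottom yields 0 — not better.
Firm B earns 5; deviating to Left yields 1 — not better.
Neither player can strictly improve; the profile is a Nash equilibrium.

Neither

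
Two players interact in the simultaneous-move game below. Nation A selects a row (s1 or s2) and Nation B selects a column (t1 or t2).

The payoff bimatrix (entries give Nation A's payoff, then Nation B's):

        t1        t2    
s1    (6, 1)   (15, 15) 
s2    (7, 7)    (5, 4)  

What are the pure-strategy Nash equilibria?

(s1, t2) and (s2, t1)

(s1, t1): Nation A prefers s2 (7 > 6); Nation B prefers t2 (15 > 1) — not an equilibrium.
(s1, t2): Nation A gets 15 ≥ 5 from s2, and Nation B gets 15 ≥ 1 from t1 — Nash equilibrium.
(s2, t1): Nation A gets 7 ≥ 6 from s1, and Nation B gets 7 ≥ 4 from t2 — Nash equilibrium.
(s2, t2): Nation A prefers s1 (15 > 5); Nation B prefers t1 (7 > 4) — not an equilibrium.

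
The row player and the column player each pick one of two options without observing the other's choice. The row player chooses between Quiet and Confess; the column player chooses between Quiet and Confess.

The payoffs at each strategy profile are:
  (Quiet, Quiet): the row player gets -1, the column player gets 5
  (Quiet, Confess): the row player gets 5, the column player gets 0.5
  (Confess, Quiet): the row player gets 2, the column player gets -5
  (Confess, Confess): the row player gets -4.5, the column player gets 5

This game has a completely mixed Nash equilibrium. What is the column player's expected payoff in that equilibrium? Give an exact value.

First find p, the probability the row player plays Quiet, from the column player's indifference between Quiet and Confess: 5p − 5(1−p) = 0.5p + 5(1−p), giving p = 20/29.
Since the column player is indifferent in equilibrium, the column player's expected payoff equals the payoff from either column against (20/29, 9/29). Using Quiet: 5(20/29) − 5(9/29) = 55/29.

55/29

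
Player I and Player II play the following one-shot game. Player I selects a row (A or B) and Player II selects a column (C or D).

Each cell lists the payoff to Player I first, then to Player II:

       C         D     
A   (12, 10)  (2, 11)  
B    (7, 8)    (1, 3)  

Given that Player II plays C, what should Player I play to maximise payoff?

A

Against C, Player I earns 12 from A and 7 from B.
So A is the best response.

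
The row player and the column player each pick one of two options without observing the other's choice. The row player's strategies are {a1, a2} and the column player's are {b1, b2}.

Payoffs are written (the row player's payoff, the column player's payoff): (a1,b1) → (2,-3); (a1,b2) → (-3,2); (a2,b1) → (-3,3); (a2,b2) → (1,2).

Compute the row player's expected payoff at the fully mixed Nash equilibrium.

First find q, the probability the column player plays b1, from the row player's indifference between a1 and a2: 2q − 3(1−q) = −3q + (1−q), giving q = 4/9.
Since the row player is indifferent in equilibrium, the row player's expected payoff equals the payoff from either row against (4/9, 5/9). Using a1: 2(4/9) − 3(5/9) = -7/9.

-7/9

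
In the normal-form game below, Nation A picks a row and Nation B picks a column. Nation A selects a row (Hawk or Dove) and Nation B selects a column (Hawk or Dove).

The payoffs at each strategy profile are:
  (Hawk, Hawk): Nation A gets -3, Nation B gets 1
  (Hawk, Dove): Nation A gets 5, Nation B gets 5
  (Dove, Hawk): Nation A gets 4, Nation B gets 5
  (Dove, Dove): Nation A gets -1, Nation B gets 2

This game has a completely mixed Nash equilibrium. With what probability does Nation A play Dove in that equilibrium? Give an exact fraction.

Let x be the probability that Nation A plays Hawk. In a completely mixed equilibrium, Nation B must be indifferent between Hawk and Dove.
Nation B's expected payoff from Hawk is x + 5(1−x); from Dove it is 5x + 2(1−x).
Setting these equal: −4x + 5 = 3x + 2, so x = 3/7.
Therefore Nation A plays Dove with probability 1 − 3/7 = 4/7.

4/7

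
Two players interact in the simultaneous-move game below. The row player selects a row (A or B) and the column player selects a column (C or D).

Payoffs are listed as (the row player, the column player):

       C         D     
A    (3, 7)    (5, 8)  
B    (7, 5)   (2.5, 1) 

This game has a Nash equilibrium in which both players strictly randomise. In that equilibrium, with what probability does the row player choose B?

1/5

Let p be the probability that the row player plays A. In a completely mixed equilibrium, the column player must be indifferent between C and D.
The column player's expected payoff from C is 7p + 5(1−p); from D it is 8p + (1−p).
Setting these equal: 2p + 5 = 7p + 1, so p = 4/5.
Therefore the row player plays B with probability 1 − 4/5 = 1/5.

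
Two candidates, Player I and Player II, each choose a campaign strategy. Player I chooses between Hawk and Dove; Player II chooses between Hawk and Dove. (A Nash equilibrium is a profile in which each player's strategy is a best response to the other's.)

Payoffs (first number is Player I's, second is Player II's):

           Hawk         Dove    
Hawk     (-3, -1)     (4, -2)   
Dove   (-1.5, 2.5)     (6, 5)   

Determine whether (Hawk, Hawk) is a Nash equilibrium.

No

At (Hawk, Hawk), Player I earns -3; switching to Dove would give -1.5, so Player I would deviate.
Player II earns -1; switching to Dove would give -2, so Player II has no profitable deviation.
Since at least one player can profitably deviate, this is not a Nash equilibrium.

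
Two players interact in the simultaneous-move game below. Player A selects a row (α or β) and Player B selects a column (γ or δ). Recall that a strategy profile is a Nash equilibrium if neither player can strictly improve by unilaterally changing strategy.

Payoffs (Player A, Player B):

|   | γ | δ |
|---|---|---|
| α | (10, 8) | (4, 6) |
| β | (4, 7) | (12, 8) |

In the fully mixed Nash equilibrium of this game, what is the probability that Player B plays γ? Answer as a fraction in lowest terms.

Let c be the probability that Player B plays γ. In a completely mixed equilibrium, Player A must be indifferent between α and β.
Player A's expected payoff from α is 10c + 4(1−c); from β it is 4c + 12(1−c).
Setting these equal: 6c + 4 = −8c + 12, so c = 4/7.

4/7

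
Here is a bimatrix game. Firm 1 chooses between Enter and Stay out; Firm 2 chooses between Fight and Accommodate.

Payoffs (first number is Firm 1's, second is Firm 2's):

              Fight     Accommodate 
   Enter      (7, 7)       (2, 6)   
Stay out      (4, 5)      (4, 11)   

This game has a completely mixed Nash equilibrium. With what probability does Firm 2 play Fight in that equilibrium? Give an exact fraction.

Let q be the probability that Firm 2 plays Fight. In a completely mixed equilibrium, Firm 1 must be indifferent between Enter and Stay out.
Firm 1's expected payoff from Enter is 7q + 2(1−q); from Stay out it is 4q + 4(1−q).
Setting these equal: 5q + 2 = 4, so q = 2/5.

2/5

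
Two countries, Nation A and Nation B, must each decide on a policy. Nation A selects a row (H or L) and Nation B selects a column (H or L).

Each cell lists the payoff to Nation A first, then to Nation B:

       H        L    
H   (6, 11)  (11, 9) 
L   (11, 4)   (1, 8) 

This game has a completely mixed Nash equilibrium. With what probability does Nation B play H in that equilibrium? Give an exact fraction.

2/3

Let c be the probability that Nation B plays H. In a completely mixed equilibrium, Nation A must be indifferent between H and L.
Nation A's expected payoff from H is 6c + 11(1−c); from L it is 11c + (1−c).
Setting these equal: −5c + 11 = 10c + 1, so c = 2/3.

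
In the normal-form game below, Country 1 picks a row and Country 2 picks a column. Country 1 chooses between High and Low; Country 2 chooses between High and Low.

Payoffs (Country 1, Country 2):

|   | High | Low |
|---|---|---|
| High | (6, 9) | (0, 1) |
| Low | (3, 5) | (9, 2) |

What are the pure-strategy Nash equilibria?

(High, High): Country 1 gets 6 ≥ 3 from Low, and Country 2 gets 9 ≥ 1 from Low — Nash equilibrium.
(High, Low): Country 1 prefers Low (9 > 0); Country 2 prefers High (9 > 1) — not an equilibrium.
(Low, High): Country 1 prefers High (6 > 3) — not an equilibrium.
(Low, Low): Country 2 prefers High (5 > 2) — not an equilibrium.

(High, High)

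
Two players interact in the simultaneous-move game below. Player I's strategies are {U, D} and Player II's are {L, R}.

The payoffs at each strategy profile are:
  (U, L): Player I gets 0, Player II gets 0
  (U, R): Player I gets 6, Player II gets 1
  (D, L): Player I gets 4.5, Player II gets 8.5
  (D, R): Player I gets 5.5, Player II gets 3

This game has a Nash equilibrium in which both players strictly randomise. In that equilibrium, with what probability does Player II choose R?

Let q be the probability that Player II plays L. In a completely mixed equilibrium, Player I must be indifferent between U and D.
Player I's expected payoff from U is 6(1−q); from D it is 4.5q + 5.5(1−q).
Setting these equal: −6q + 6 = −q + 5.5, so q = 1/10.
Therefore Player II plays R with probability 1 − 1/10 = 9/10.

9/10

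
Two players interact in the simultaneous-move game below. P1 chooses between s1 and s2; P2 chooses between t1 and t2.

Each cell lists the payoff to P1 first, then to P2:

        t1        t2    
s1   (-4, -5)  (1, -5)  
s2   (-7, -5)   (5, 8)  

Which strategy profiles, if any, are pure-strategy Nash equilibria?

(s1, t1) and (s2, t2)

(s1, t1): P1 gets -4 ≥ -7 from s2, and P2 gets -5 ≥ -5 from t2 — Nash equilibrium.
(s1, t2): P1 prefers s2 (5 > 1) — not an equilibrium.
(s2, t1): P1 prefers s1 (-4 > -7); P2 prefers t2 (8 > -5) — not an equilibrium.
(s2, t2): P1 gets 5 ≥ 1 from s1, and P2 gets 8 ≥ -5 from t1 — Nash equilibrium.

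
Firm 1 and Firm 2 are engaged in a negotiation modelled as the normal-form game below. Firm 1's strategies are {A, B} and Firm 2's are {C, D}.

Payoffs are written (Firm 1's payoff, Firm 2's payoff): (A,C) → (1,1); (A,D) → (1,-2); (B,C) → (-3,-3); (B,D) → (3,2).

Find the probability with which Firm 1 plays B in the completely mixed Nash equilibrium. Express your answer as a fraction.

3/8

Let x be the probability that Firm 1 plays A. In a completely mixed equilibrium, Firm 2 must be indifferent between C and D.
Firm 2's expected payoff from C is x − 3(1−x); from D it is −2x + 2(1−x).
Setting these equal: 4x − 3 = −4x + 2, so x = 5/8.
Therefore Firm 1 plays B with probability 1 − 5/8 = 3/8.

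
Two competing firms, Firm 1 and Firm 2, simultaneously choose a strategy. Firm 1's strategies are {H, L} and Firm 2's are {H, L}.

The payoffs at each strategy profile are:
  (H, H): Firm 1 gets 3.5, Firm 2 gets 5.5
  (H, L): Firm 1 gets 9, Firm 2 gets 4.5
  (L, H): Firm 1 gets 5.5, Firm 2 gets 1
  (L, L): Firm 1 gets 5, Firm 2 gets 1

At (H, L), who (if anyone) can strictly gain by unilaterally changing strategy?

Firm 1 at (H, L) earns 9; deviating to L yields 5 — not better.
Firm 2 earns 4.5; deviating to H yields 5.5 — a strict improvement.
Only Firm 2 has a strictly profitable deviation.

Firm 2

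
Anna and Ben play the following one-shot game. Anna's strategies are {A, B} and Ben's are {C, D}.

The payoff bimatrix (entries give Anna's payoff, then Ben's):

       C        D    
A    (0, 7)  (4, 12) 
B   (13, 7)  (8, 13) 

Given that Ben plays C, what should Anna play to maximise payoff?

Against C, Anna earns 0 from A and 13 from B.
So B is the best response.

B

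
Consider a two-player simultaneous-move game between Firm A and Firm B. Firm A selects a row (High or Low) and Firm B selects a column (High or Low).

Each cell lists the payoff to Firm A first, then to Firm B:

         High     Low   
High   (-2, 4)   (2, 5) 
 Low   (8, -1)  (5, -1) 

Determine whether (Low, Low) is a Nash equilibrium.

At (Low, Low), Firm A earns 5; switching to High would give 2, so Firm A has no profitable deviation.
Firm B earns -1; switching to High would give -1, so Firm B has no profitable deviation.
Neither player can gain by a unilateral deviation, so this profile is a Nash equilibrium.

Yes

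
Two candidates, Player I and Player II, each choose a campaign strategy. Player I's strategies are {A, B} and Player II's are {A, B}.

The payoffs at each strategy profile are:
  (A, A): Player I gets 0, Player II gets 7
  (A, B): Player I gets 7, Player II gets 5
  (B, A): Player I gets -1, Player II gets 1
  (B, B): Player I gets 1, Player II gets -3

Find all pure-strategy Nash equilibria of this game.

(A, A): Player I gets 0 ≥ -1 from B, and Player II gets 7 ≥ 5 from B — Nash equilibrium.
(A, B): Player II prefers A (7 > 5) — not an equilibrium.
(B, A): Player I prefers A (0 > -1) — not an equilibrium.
(B, B): Player I prefers A (7 > 1); Player II prefers A (1 > -3) — not an equilibrium.

(A, A)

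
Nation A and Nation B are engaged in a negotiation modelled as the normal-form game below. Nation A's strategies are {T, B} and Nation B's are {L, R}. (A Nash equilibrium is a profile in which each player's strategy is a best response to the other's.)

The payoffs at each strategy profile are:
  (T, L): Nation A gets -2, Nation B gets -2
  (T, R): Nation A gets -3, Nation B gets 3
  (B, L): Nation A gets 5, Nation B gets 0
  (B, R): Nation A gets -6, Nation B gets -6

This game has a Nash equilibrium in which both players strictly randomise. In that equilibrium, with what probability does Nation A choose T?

Let r be the probability that Nation A plays T. In a completely mixed equilibrium, Nation B must be indifferent between L and R.
Nation B's expected payoff from L is −2r; from R it is 3r − 6(1−r).
Setting these equal: −2r = 9r − 6, so r = 6/11.

6/11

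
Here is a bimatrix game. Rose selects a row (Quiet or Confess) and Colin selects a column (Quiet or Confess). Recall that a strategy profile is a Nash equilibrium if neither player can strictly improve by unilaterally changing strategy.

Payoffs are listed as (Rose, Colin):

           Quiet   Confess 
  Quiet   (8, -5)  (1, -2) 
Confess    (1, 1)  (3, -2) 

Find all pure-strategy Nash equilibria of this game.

(Quiet, Quiet): Colin prefers Confess (-2 > -5) — not an equilibrium.
(Quiet, Confess): Rose prefers Confess (3 > 1) — not an equilibrium.
(Confess, Quiet): Rose prefers Quiet (8 > 1) — not an equilibrium.
(Confess, Confess): Colin prefers Quiet (1 > -2) — not an equilibrium.

none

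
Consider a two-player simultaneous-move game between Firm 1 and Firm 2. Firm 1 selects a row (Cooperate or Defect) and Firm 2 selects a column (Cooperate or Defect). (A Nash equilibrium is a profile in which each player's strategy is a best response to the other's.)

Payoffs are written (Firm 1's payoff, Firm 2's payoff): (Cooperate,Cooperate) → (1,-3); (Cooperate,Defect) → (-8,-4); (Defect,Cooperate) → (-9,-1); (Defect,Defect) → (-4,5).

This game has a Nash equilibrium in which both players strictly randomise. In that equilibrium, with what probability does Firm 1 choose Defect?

1/7

Let p be the probability that Firm 1 plays Cooperate. In a completely mixed equilibrium, Firm 2 must be indifferent between Cooperate and Defect.
Firm 2's expected payoff from Cooperate is −3p − (1−p); from Defect it is −4p + 5(1−p).
Setting these equal: −2p − 1 = −9p + 5, so p = 6/7.
Therefore Firm 1 plays Defect with probability 1 − 6/7 = 1/7.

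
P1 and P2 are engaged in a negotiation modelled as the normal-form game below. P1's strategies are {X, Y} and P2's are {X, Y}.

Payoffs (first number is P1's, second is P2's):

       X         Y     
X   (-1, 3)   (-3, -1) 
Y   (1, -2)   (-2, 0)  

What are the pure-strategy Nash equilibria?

(X, X): P1 prefers Y (1 > -1) — not an equilibrium.
(X, Y): P1 prefers Y (-2 > -3); P2 prefers X (3 > -1) — not an equilibrium.
(Y, X): P2 prefers Y (0 > -2) — not an equilibrium.
(Y, Y): P1 gets -2 ≥ -3 from X, and P2 gets 0 ≥ -2 from X — Nash equilibrium.

(Y, Y)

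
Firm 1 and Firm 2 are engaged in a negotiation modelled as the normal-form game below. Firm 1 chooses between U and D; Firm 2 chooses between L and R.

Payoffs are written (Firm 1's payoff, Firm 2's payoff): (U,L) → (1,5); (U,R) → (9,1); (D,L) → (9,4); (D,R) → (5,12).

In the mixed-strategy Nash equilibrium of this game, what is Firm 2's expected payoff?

14/3

First find x, the probability Firm 1 plays U, from Firm 2's indifference between L and R: 5x + 4(1−x) = x + 12(1−x), giving x = 2/3.
Since Firm 2 is indifferent in equilibrium, Firm 2's expected payoff equals the payoff from either column against (2/3, 1/3). Using L: 5(2/3) + 4(1/3) = 14/3.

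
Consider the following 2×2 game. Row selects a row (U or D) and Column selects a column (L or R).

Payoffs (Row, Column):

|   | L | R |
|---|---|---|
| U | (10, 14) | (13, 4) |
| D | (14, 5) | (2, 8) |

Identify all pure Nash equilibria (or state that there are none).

(U, L): Row prefers D (14 > 10) — not an equilibrium.
(U, R): Column prefers L (14 > 4) — not an equilibrium.
(D, L): Column prefers R (8 > 5) — not an equilibrium.
(D, R): Row prefers U (13 > 2) — not an equilibrium.

none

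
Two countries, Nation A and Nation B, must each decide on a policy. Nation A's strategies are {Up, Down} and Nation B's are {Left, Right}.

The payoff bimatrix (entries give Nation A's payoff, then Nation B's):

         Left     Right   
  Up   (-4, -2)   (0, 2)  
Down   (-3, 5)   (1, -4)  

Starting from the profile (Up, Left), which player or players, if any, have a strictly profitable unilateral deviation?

Both

Nation A at (Up, Left) earns -4; deviating to Down yields -3 — a strict improvement.
Nation B earns -2; deviating to Right yields 2 — a strict improvement.
Both Nation A and Nation B have strictly profitable deviations.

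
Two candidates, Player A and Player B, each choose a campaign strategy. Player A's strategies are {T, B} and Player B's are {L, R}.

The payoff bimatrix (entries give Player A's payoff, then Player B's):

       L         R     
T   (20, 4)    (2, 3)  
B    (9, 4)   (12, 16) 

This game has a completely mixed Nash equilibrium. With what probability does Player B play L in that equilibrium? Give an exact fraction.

10/21

Let q be the probability that Player B plays L. In a completely mixed equilibrium, Player A must be indifferent between T and B.
Player A's expected payoff from T is 20q + 2(1−q); from B it is 9q + 12(1−q).
Setting these equal: 18q + 2 = −3q + 12, so q = 10/21.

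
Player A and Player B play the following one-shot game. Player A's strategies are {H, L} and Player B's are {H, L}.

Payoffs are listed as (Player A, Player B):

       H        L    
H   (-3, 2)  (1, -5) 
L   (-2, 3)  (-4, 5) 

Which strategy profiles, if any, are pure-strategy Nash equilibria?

none

(H, H): Player A prefers L (-2 > -3) — not an equilibrium.
(H, L): Player B prefers H (2 > -5) — not an equilibrium.
(L, H): Player B prefers L (5 > 3) — not an equilibrium.
(L, L): Player A prefers H (1 > -4) — not an equilibrium.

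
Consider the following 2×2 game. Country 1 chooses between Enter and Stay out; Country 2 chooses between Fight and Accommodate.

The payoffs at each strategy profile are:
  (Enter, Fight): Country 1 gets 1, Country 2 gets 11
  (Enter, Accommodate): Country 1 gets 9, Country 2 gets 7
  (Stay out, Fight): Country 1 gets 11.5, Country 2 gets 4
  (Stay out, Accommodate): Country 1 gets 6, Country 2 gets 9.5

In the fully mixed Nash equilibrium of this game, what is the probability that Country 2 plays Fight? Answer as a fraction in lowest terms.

Let c be the probability that Country 2 plays Fight. In a completely mixed equilibrium, Country 1 must be indifferent between Enter and Stay out.
Country 1's expected payoff from Enter is c + 9(1−c); from Stay out it is 11.5c + 6(1−c).
Setting these equal: −8c + 9 = 5.5c + 6, so c = 2/9.

2/9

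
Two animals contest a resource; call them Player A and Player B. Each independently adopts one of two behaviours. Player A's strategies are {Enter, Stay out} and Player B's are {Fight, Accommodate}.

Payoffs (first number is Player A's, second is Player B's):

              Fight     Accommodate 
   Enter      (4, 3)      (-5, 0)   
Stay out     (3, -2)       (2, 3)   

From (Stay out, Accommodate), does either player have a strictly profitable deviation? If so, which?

Player A at (Stay out, Accommodate) earns 2; deviating to Enter yields -5 — not better.
Player B earns 3; deviating to Fight yields -2 — not better.
Neither player can strictly improve; the profile is a Nash equilibrium.

Neither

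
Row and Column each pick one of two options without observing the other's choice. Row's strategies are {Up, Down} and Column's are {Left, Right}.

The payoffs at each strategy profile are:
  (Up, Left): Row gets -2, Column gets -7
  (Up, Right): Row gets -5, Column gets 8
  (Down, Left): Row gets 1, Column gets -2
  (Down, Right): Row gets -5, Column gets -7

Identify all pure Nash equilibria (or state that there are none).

(Up, Right) and (Down, Left)

(Up, Left): Row prefers Down (1 > -2); Column prefers Right (8 > -7) — not an equilibrium.
(Up, Right): Row gets -5 ≥ -5 from Down, and Column gets 8 ≥ -7 from Left — Nash equilibrium.
(Down, Left): Row gets 1 ≥ -2 from Up, and Column gets -2 ≥ -7 from Right — Nash equilibrium.
(Down, Right): Column prefers Left (-2 > -7) — not an equilibrium.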